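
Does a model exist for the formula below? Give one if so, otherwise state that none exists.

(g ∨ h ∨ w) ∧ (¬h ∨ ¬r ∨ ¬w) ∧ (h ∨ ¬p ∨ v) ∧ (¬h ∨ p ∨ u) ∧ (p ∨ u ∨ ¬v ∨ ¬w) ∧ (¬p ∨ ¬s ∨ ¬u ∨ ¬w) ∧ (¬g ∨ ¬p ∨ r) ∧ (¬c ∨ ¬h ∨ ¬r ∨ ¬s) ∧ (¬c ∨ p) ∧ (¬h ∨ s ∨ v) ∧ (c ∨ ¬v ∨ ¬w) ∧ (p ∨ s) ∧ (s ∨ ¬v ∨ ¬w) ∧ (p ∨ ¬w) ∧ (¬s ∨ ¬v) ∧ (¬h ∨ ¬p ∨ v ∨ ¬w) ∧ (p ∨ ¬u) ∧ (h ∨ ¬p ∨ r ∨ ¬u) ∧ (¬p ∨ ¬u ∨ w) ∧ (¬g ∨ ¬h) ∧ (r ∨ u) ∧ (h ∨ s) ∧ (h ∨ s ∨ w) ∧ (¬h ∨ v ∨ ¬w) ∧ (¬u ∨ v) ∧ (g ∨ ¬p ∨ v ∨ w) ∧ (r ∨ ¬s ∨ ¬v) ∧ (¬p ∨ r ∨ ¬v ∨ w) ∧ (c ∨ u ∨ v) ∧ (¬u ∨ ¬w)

Set h = True.
  then (¬g ∨ ¬h) forces g = False.
Set s = False.
  then (¬h ∨ s ∨ v) forces v = True.
  then (p ∨ s) forces p = True.
  then (s ∨ ¬v ∨ ¬w) forces w = False.
  then (¬p ∨ ¬u ∨ w) forces u = False.
  then (r ∨ u) forces r = True.
Set c = True.
All clauses satisfied.

h: True; s: False; p: True; g: False; w: False; u: False; c: True; r: True; v: True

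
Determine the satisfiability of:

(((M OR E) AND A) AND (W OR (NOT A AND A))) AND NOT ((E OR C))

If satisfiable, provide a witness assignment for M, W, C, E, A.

M = True, W = True, C = False, E = False, A = True

  ((M OR E) AND A) AND (W OR (NOT A AND A)) = True
    (M OR E) AND A = True
      M OR E = True
    W OR (NOT A AND A) = True
      NOT A AND A = False
        NOT A = False
  NOT ((E OR C)) = True
    E OR C = False
Both conjuncts True, so the formula holds.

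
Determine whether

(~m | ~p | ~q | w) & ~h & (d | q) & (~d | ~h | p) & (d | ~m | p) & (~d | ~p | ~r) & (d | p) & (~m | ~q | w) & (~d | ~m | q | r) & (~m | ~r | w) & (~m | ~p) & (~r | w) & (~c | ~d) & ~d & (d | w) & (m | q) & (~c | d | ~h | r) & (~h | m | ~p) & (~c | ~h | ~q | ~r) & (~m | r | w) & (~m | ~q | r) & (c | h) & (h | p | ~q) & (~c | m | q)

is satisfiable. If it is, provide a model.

w = True; m = False; q = True; p = True; r = True; c = True; d = False; h = False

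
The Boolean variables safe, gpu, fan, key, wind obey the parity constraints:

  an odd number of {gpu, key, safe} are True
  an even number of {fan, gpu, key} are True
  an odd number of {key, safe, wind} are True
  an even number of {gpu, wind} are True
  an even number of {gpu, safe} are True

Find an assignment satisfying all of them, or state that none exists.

safe: False; gpu: False; fan: True; key: True; wind: False

{gpu, key, safe}: 1 true → odd ✓
{fan, gpu, key}: 2 true → even ✓
{key, safe, wind}: 1 true → odd ✓
{gpu, wind}: 0 true → even ✓
{gpu, safe}: 0 true → even ✓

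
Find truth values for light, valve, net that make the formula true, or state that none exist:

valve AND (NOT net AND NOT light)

light = False, valve = True, net = False

  NOT net AND NOT light = True
    NOT net = True
    NOT light = True
Both conjuncts True, so the formula holds.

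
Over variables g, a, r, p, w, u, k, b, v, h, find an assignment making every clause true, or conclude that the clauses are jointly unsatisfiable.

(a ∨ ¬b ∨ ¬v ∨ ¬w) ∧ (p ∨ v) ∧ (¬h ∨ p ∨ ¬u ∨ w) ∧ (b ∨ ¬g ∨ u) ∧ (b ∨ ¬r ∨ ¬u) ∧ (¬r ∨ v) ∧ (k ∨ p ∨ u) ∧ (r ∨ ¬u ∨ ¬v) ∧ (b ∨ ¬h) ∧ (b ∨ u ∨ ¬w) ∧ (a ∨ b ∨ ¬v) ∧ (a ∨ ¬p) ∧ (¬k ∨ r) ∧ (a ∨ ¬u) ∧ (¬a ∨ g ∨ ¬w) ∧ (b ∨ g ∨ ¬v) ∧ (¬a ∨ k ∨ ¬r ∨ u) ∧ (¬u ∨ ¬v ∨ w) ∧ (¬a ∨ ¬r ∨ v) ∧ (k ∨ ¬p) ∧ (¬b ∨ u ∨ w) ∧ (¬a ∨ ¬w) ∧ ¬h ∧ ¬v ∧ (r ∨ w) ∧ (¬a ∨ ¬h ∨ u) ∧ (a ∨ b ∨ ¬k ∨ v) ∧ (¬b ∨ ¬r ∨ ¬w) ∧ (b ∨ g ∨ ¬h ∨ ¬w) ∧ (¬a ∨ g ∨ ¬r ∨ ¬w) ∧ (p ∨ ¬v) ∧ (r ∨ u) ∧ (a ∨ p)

Case r = True:
  (¬r ∨ v) forces v = True.
  Clause (¬v) is falsified — contradiction.
Case r = False:
  (¬k ∨ r) forces k = False.
  (k ∨ ¬p) forces p = False.
  (p ∨ v) forces v = True.
  Clause (¬v) is falsified — contradiction.
Both cases fail, so the formula is unsatisfiable.

The formula is unsatisfiable.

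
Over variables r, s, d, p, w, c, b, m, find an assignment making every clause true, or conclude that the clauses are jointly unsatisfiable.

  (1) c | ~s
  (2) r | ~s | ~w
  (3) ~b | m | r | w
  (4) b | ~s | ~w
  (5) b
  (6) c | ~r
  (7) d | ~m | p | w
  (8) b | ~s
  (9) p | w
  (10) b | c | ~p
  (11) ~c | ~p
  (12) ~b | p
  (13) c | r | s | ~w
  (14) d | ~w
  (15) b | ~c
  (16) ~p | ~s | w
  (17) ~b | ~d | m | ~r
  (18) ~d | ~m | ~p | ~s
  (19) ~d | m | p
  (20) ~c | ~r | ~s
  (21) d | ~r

r=F; s=F; d=F; p=T; w=F; c=F; b=T; m=T

Unit clause (b) forces b = True.
In (~b | p) only p is left, so p = True.
In (~c | ~p) only ~c is left, so c = False.
In (c | ~s) only ~s is left, so s = False.
In (c | ~r) only ~r is left, so r = False.
In (c | r | s | ~w) only ~w is left, so w = False.
In (~b | m | r | w) only m is left, so m = True.
Set d = False.
All clauses satisfied.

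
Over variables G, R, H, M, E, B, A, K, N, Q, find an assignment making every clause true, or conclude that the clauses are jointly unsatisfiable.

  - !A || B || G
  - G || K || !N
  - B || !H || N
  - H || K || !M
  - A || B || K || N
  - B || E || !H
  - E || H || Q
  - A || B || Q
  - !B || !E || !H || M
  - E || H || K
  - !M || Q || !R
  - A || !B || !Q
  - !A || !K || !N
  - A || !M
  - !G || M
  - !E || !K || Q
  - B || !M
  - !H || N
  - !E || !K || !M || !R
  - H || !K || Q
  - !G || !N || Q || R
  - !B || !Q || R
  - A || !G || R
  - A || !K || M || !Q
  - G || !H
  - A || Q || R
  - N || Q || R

G: False, R: True, H: False, M: False, E: True, B: True, A: False, K: False, N: False, Q: False

Set G = False.
  then (G || !H) forces H = False.
Set R = True.
Set M = False.
Set E = True.
Try B = False:
  (!A || B || G) forces A = False.
  (A || B || Q) forces Q = True.
  (A || !K || M || !Q) forces K = False.
  (G || K || !N) forces N = False.
  clause (A || B || K || N) is falsified — backtrack.
So B = True.
Set A = False.
  then (A || !B || !Q) forces Q = False.
  then (!E || !K || Q) forces K = False.
  then (G || K || !N) forces N = False.
All clauses satisfied.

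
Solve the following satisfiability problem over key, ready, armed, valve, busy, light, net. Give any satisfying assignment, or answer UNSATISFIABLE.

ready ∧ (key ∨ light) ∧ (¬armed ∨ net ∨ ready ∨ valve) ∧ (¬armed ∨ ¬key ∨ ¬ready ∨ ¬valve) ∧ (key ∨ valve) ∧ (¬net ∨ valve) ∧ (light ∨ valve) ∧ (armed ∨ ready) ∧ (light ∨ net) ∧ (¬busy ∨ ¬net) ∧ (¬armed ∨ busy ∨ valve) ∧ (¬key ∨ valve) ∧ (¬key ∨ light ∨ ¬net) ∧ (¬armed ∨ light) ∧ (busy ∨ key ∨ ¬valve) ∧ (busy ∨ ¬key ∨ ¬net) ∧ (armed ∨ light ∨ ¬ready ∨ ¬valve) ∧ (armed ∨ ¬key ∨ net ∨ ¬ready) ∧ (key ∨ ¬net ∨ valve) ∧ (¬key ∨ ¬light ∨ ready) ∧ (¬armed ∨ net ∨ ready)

Unit clause (ready) forces ready = True.
Set key = False.
  then (key ∨ light) forces light = True.
  then (key ∨ valve) forces valve = True.
  then (busy ∨ key ∨ ¬valve) forces busy = True.
  then (¬busy ∨ ¬net) forces net = False.
Set armed = False.
All clauses satisfied.

key = False, ready = True, armed = False, valve = True, busy = True, light = True, net = False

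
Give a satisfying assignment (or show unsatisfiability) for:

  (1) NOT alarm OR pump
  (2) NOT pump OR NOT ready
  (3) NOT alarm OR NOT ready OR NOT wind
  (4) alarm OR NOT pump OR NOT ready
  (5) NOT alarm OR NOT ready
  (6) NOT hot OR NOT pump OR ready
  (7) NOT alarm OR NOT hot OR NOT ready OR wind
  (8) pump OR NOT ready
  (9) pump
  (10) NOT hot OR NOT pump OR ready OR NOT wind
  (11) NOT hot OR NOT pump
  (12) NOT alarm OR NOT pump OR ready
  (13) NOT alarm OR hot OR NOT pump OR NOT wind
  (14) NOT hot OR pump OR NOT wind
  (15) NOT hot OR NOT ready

Unit clause (pump) forces pump = True.
In (NOT hot OR NOT pump) only NOT hot is left, so hot = False.
In (NOT pump OR NOT ready) only NOT ready is left, so ready = False.
In (NOT alarm OR NOT pump OR ready) only NOT alarm is left, so alarm = False.
Set wind = True.
All clauses satisfied.

wind: True; pump: True; hot: False; alarm: False; ready: False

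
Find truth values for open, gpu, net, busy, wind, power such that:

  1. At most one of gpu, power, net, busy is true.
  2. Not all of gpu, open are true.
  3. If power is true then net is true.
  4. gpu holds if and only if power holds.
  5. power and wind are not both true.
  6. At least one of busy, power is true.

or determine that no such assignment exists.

open: True; gpu: False; net: False; busy: True; wind: False; power: False

  (1) {gpu, power, net, busy}: 1 true — at most one ✓
  (2) {gpu, open}: 1/2 true — not all ✓
  (3) power=F ⇒ net: vacuous ✓
  (4) gpu=F, power=F — same ✓
  (5) power=F, wind=F — not both ✓
  (6) {busy, power}: 1 true — at least one ✓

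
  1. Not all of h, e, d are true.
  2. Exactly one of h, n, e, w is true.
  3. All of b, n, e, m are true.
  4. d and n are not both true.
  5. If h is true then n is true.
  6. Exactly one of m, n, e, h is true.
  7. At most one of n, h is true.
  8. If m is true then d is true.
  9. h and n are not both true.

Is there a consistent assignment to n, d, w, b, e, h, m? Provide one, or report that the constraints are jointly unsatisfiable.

Case m = True:
  (3) forces b = True.
  (3) forces n = True.
  Constraint (6) is violated (m=T, n=T) — contradiction.
Case m = False:
  Constraint (3) is violated (m=F) — contradiction.
Both cases fail — unsatisfiable.

UNSATISFIABLE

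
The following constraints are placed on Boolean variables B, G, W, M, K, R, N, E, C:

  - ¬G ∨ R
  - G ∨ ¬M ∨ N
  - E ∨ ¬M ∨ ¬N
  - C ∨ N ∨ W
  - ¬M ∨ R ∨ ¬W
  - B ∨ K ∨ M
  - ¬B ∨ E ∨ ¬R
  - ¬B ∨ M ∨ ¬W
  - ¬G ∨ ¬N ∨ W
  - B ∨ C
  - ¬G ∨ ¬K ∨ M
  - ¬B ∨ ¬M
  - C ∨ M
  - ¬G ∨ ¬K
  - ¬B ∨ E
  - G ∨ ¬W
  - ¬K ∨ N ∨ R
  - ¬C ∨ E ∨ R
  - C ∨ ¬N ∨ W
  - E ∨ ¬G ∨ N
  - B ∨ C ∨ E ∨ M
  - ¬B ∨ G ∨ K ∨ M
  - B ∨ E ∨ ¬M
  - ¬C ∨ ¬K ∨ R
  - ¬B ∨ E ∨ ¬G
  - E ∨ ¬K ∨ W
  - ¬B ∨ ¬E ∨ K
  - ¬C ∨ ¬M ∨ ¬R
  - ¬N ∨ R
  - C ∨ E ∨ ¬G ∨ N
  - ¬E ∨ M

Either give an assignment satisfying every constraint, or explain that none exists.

Case M = True:
  (¬B ∨ ¬M) forces B = False.
  (B ∨ C) forces C = True.
  (B ∨ E ∨ ¬M) forces E = True.
  (¬C ∨ ¬M ∨ ¬R) forces R = False.
  (¬G ∨ R) forces G = False.
  (G ∨ ¬M ∨ N) forces N = True.
  Clause (¬N ∨ R) is falsified — contradiction.
Case M = False:
  (C ∨ M) forces C = True.
  (¬E ∨ M) forces E = False.
  (¬B ∨ E) forces B = False.
  (B ∨ K ∨ M) forces K = True.
  (¬G ∨ ¬K ∨ M) forces G = False.
  (G ∨ ¬W) forces W = False.
  Clause (E ∨ ¬K ∨ W) is falsified — contradiction.
Both cases fail, so the formula is unsatisfiable.

The formula is unsatisfiable.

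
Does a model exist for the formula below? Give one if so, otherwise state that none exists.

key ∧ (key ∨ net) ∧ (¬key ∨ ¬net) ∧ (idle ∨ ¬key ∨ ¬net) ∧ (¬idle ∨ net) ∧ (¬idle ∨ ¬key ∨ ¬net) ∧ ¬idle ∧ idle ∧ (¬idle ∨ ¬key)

Case idle = True:
  Clause (¬idle) is falsified — contradiction.
Case idle = False:
  Clause (idle) is falsified — contradiction.
Both cases fail, so the formula is unsatisfiable.

No satisfying assignment exists.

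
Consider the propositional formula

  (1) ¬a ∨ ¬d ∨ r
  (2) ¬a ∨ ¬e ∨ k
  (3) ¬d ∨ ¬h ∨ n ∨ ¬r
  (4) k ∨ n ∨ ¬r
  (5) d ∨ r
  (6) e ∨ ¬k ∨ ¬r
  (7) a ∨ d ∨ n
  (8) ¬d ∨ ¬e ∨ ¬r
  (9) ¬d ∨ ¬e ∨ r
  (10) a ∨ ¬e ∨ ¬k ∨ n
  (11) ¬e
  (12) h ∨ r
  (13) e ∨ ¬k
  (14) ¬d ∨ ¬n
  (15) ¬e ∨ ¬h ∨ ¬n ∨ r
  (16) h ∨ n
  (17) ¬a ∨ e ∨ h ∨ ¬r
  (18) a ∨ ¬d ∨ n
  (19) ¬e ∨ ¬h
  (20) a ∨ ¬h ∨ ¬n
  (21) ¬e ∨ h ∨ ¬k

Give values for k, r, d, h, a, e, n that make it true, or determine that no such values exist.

k = False; r = True; d = False; h = False; a = False; e = False; n = True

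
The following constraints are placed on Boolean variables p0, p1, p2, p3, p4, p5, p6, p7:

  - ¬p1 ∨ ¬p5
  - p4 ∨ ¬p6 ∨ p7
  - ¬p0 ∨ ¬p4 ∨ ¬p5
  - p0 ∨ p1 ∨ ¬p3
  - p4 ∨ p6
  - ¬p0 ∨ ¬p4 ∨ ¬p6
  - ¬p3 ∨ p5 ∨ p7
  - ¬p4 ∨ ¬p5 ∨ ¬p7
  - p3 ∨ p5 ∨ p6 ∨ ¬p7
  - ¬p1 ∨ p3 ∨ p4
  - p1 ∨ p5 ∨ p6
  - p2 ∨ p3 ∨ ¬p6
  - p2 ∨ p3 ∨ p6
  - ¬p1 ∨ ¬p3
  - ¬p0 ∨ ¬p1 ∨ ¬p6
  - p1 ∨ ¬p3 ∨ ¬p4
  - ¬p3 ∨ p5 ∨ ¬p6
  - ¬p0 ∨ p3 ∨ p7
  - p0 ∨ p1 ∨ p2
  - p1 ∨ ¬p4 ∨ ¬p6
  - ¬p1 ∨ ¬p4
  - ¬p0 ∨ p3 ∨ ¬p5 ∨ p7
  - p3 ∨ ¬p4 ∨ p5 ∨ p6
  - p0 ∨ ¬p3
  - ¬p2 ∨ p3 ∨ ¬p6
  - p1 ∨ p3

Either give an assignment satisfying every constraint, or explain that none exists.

p0: True, p1: False, p2: False, p3: True, p4: False, p5: True, p6: True, p7: True

Try p0 = False:
  (p0 ∨ ¬p3) forces p3 = False.
  (p1 ∨ p3) forces p1 = True.
  (¬p1 ∨ ¬p5) forces p5 = False.
  (¬p1 ∨ p3 ∨ p4) forces p4 = True.
  clause (¬p1 ∨ ¬p4) is falsified — backtrack.
So p0 = True.
Set p1 = False.
  then (p1 ∨ p3) forces p3 = True.
  then (p1 ∨ ¬p3 ∨ ¬p4) forces p4 = False.
  then (p4 ∨ p6) forces p6 = True.
  then (¬p3 ∨ p5 ∨ ¬p6) forces p5 = True.
  then (p4 ∨ ¬p6 ∨ p7) forces p7 = True.
Set p2 = False.
All clauses satisfied.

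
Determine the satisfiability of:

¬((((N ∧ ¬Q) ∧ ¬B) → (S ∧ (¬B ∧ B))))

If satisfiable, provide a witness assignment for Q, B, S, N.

Q=F; B=F; S=T; N=T

  ¬((((N ∧ ¬Q) ∧ ¬B) → (S ∧ (¬B ∧ B)))) = True
    ((N ∧ ¬Q) ∧ ¬B) → (S ∧ (¬B ∧ B)) = False
      (N ∧ ¬Q) ∧ ¬B = True
        N ∧ ¬Q = True
          ¬Q = True
        ¬B = True
      S ∧ (¬B ∧ B) = False
        ¬B ∧ B = False
          ¬B = True
The formula evaluates to True.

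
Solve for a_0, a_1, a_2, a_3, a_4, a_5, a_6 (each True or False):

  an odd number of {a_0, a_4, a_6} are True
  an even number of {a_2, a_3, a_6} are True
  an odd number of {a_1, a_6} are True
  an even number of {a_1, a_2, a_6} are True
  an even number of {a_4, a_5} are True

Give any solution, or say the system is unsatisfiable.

a_0=T, a_1=T, a_2=T, a_3=T, a_4=F, a_5=F, a_6=F

{a_0, a_4, a_6}: 1 true → odd ✓
{a_2, a_3, a_6}: 2 true → even ✓
{a_1, a_6}: 1 true → odd ✓
{a_1, a_2, a_6}: 2 true → even ✓
{a_4, a_5}: 0 true → even ✓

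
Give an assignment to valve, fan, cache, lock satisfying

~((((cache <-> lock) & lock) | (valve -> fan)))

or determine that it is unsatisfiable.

valve = True; fan = False; cache = True; lock = False

  ~((((cache <-> lock) & lock) | (valve -> fan))) = True
    ((cache <-> lock) & lock) | (valve -> fan) = False
      (cache <-> lock) & lock = False
        cache <-> lock = False
      valve -> fan = False
The formula evaluates to True.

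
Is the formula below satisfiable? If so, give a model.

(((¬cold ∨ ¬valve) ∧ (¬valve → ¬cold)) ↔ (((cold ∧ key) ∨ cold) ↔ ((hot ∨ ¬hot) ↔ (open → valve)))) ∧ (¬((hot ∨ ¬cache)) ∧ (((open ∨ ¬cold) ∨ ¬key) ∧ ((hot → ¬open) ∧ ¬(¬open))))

open = True, hot = False, key = False, cold = True, valve = False, cache = True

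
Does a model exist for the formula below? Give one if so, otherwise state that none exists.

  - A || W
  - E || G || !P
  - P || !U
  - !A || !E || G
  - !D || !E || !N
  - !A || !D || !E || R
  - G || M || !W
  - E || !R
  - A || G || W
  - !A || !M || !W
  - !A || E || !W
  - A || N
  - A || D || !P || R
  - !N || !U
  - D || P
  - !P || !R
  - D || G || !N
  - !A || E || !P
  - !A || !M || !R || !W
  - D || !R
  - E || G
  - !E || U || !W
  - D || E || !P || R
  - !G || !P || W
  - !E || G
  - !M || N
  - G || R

M = False; N = False; P = True; U = True; D = False; W = True; A = True; R = False; G = True; E = True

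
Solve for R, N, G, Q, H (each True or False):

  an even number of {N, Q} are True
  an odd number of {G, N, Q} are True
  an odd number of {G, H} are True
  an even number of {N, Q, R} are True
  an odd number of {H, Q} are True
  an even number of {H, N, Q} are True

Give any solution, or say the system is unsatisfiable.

R = False, N = True, G = True, Q = True, H = False

{N, Q}: 2 true → even ✓
{G, N, Q}: 3 true → odd ✓
{G, H}: 1 true → odd ✓
{N, Q, R}: 2 true → even ✓
{H, Q}: 1 true → odd ✓
{H, N, Q}: 2 true → even ✓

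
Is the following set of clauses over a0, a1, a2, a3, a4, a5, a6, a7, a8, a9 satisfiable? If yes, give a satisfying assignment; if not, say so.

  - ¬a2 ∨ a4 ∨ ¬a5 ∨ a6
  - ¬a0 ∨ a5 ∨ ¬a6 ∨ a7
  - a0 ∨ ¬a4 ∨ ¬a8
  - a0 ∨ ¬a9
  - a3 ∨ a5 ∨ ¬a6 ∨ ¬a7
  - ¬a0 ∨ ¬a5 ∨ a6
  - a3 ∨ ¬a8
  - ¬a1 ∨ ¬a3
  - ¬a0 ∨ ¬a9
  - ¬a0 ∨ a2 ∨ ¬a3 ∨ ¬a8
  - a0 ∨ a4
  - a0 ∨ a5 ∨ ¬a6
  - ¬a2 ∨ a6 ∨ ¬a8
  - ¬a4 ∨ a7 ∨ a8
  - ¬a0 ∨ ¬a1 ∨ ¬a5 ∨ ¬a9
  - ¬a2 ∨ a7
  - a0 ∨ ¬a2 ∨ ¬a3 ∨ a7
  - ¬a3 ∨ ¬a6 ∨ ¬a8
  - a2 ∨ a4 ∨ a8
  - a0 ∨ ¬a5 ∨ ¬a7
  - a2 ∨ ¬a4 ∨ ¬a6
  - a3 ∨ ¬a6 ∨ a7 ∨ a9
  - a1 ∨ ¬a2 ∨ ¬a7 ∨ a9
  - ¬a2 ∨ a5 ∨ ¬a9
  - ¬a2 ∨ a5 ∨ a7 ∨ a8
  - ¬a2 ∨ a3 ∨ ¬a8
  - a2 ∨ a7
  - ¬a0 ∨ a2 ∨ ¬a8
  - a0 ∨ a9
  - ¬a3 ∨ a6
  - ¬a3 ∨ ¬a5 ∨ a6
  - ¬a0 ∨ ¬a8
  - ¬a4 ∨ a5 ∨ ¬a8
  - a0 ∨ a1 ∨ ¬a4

a0 = True, a1 = True, a2 = True, a3 = False, a4 = False, a5 = True, a6 = True, a7 = True, a8 = False, a9 = False

Try a0 = False:
  (a0 ∨ ¬a9) forces a9 = False.
  clause (a0 ∨ a9) is falsified — backtrack.
So a0 = True.
  then (¬a0 ∨ ¬a9) forces a9 = False.
  then (¬a0 ∨ ¬a8) forces a8 = False.
Set a1 = True.
  then (¬a1 ∨ ¬a3) forces a3 = False.
Set a2 = True.
  then (¬a2 ∨ a7) forces a7 = True.
Set a4 = False.
Set a5 = True.
  then (¬a2 ∨ a4 ∨ ¬a5 ∨ a6) forces a6 = True.
All clauses satisfied.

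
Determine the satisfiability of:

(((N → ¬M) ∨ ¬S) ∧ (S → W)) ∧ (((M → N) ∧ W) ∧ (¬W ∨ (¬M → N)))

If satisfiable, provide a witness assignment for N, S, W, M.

N=T; S=F; W=T; M=T

  ((N → ¬M) ∨ ¬S) ∧ (S → W) = True
    (N → ¬M) ∨ ¬S = True
      N → ¬M = False
        ¬M = False
      ¬S = True
    S → W = True
  ((M → N) ∧ W) ∧ (¬W ∨ (¬M → N)) = True
    (M → N) ∧ W = True
      M → N = True
    ¬W ∨ (¬M → N) = True
      ¬W = False
      ¬M → N = True
        ¬M = False
Both conjuncts True, so the formula holds.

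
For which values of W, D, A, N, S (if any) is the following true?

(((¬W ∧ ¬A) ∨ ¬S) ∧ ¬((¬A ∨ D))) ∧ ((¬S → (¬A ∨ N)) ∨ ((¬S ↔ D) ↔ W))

W = False, D = False, A = True, N = False, S = False

  ((¬W ∧ ¬A) ∨ ¬S) ∧ ¬((¬A ∨ D)) = True
    (¬W ∧ ¬A) ∨ ¬S = True
      ¬W ∧ ¬A = False
        ¬W = True
        ¬A = False
      ¬S = True
    ¬((¬A ∨ D)) = True
      ¬A ∨ D = False
        ¬A = False
  (¬S → (¬A ∨ N)) ∨ ((¬S ↔ D) ↔ W) = True
    ¬S → (¬A ∨ N) = False
      ¬S = True
      ¬A ∨ N = False
        ¬A = False
    (¬S ↔ D) ↔ W = True
      ¬S ↔ D = False
        ¬S = True
Both conjuncts True, so the formula holds.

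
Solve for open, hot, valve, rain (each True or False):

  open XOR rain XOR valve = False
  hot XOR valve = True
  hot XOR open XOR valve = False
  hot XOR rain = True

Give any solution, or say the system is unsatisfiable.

Unsatisfiable — no assignment works.

Adding constraints 1, 3, 4 mod 2: every variable appears an even number of times on the left, so the left side is 0.
But the right sides sum to 1 (mod 2). 0 ≠ 1 — the system is inconsistent.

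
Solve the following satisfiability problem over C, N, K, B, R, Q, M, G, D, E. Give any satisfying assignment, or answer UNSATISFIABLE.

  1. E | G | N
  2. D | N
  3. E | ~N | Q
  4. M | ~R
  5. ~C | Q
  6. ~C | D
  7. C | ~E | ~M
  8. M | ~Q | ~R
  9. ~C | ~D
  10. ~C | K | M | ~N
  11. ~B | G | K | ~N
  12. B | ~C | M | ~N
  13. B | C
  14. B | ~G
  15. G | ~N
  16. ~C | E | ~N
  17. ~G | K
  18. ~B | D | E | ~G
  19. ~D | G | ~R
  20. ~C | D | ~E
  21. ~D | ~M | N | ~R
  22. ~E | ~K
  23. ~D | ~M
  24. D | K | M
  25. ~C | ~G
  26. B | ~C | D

C=F, N=F, K=T, B=T, R=F, Q=T, M=F, G=T, D=T, E=F

Set C = False.
  then (B | C) forces B = True.
Set N = False.
  then (D | N) forces D = True.
  then (~D | ~M) forces M = False.
  then (M | ~R) forces R = False.
Set K = True.
  then (~E | ~K) forces E = False.
  then (E | G | N) forces G = True.
Set Q = True.
All clauses satisfied.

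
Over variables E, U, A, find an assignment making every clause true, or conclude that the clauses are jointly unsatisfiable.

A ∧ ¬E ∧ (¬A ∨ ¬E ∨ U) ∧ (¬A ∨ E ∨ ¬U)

E: False, U: False, A: True

Unit clause (A) forces A = True.
Unit clause (¬E) forces E = False.
In (¬A ∨ E ∨ ¬U) only ¬U is left, so U = False.
Check each clause:
  (A): A holds.
  (¬E): ¬E holds.
  (¬A ∨ ¬E ∨ U): ¬E holds.
  (¬A ∨ E ∨ ¬U): ¬U holds.
All clauses satisfied.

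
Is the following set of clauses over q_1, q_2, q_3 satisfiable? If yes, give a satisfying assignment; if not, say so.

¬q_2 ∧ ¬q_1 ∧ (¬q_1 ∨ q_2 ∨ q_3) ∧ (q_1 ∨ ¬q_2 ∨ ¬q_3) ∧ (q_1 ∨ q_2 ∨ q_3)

Unit clause (¬q_2) forces q_2 = False.
Unit clause (¬q_1) forces q_1 = False.
In (q_1 ∨ q_2 ∨ q_3) only q_3 is left, so q_3 = True.
Check each clause:
  (¬q_2): ¬q_2 holds.
  (¬q_1): ¬q_1 holds.
  (¬q_1 ∨ q_2 ∨ q_3): ¬q_1 holds.
  (q_1 ∨ ¬q_2 ∨ ¬q_3): ¬q_2 holds.
  (q_1 ∨ q_2 ∨ q_3): q_3 holds.
All clauses satisfied.

q_1 = False, q_2 = False, q_3 = True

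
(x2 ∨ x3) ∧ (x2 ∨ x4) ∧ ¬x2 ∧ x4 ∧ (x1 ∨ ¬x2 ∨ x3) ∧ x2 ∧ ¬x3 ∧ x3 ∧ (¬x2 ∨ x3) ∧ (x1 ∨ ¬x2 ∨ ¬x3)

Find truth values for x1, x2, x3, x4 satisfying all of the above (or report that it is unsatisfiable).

Case x2 = True:
  Clause (¬x2) is falsified — contradiction.
Case x2 = False:
  Clause (x2) is falsified — contradiction.
Both cases fail, so the formula is unsatisfiable.

UNSATISFIABLE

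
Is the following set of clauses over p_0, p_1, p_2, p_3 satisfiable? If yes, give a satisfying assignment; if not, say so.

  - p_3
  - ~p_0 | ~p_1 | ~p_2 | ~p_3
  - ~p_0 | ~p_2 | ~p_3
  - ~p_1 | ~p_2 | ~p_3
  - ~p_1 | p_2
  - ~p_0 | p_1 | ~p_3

Unit clause (p_3) forces p_3 = True.
Try p_0 = True:
  (~p_0 | ~p_2 | ~p_3) forces p_2 = False.
  (~p_1 | p_2) forces p_1 = False.
  clause (~p_0 | p_1 | ~p_3) is falsified — backtrack.
So p_0 = False.
Set p_1 = False.
Set p_2 = False.
Check each clause:
  (p_3): p_3 holds.
  (~p_0 | ~p_1 | ~p_2 | ~p_3): ~p_0 holds.
  (~p_0 | ~p_2 | ~p_3): ~p_0 holds.
  (~p_1 | ~p_2 | ~p_3): ~p_1 holds.
  (~p_1 | p_2): ~p_1 holds.
  (~p_0 | p_1 | ~p_3): ~p_0 holds.
All clauses satisfied.

p_0 = False, p_1 = False, p_2 = False, p_3 = True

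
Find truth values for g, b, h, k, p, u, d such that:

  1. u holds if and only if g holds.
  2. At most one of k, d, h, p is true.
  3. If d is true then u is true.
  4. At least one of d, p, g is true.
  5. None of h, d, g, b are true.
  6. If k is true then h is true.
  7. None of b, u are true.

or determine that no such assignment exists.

g=F, b=F, h=F, k=F, p=T, u=F, d=F

  (1) u=F, g=F — same ✓
  (2) {k, d, h, p}: 1 true — at most one ✓
  (3) d=F ⇒ u: vacuous ✓
  (4) {d, p, g}: 1 true — at least one ✓
  (5) {h, d, g, b}: 0 true — none ✓
  (6) k=F ⇒ h: vacuous ✓
  (7) {b, u}: 0 true — none ✓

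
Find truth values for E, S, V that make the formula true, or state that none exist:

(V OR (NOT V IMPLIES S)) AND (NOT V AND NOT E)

E = False; S = True; V = False

  V OR (NOT V IMPLIES S) = True
    NOT V IMPLIES S = True
      NOT V = True
  NOT V AND NOT E = True
    NOT V = True
    NOT E = True
Both conjuncts True, so the formula holds.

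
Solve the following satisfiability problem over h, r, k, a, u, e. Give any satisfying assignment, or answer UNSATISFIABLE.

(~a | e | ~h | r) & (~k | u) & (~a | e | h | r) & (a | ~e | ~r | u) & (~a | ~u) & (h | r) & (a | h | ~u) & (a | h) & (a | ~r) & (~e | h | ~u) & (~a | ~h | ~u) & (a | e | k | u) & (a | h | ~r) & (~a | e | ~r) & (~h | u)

h: True, r: False, k: False, a: False, u: True, e: False

Set h = True.
  then (~h | u) forces u = True.
  then (~a | ~u) forces a = False.
  then (a | ~r) forces r = False.
Set k = False.
Set e = False.
All clauses satisfied.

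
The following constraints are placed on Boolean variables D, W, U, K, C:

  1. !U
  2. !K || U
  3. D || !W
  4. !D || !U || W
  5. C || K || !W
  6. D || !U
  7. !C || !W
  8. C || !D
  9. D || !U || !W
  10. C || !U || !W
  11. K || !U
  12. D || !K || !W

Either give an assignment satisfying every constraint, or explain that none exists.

D = True, W = False, U = False, K = False, C = True

Unit clause (!U) forces U = False.
In (!K || U) only !K is left, so K = False.
Set D = True.
  then (C || !D) forces C = True.
  then (!C || !W) forces W = False.
All clauses satisfied.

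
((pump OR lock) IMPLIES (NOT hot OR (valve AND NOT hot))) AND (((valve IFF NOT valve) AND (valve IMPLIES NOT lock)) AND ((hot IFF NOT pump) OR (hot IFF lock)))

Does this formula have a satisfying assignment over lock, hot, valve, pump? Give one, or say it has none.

The conjunct valve IFF NOT valve is unsatisfiable on its own:
  valve=F: evaluates to False.
  valve=T: evaluates to False.
So the whole conjunction is unsatisfiable.

UNSATISFIABLE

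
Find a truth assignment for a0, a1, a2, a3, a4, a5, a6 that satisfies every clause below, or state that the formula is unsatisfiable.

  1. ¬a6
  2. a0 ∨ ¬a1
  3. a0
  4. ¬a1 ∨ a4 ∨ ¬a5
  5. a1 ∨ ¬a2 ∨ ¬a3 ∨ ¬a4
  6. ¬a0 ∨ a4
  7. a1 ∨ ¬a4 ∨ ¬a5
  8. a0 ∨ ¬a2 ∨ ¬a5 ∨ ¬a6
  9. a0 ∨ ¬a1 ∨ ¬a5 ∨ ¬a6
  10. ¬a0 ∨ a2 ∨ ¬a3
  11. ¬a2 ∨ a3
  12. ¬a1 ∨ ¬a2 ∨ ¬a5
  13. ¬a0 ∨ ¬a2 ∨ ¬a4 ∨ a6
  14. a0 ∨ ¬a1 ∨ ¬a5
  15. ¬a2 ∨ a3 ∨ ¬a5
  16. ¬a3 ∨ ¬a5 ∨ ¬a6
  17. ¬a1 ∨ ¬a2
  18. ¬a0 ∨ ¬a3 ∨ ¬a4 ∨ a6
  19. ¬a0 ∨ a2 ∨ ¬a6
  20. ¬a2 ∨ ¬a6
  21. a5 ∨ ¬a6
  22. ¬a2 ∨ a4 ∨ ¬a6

Unit clause (¬a6) forces a6 = False.
Unit clause (a0) forces a0 = True.
In (¬a0 ∨ a4) only a4 is left, so a4 = True.
In (¬a0 ∨ ¬a2 ∨ ¬a4 ∨ a6) only ¬a2 is left, so a2 = False.
In (¬a0 ∨ ¬a3 ∨ ¬a4 ∨ a6) only ¬a3 is left, so a3 = False.
Set a1 = True.
Set a5 = True.
All clauses satisfied.

a0=T, a1=T, a2=F, a3=F, a4=T, a5=T, a6=F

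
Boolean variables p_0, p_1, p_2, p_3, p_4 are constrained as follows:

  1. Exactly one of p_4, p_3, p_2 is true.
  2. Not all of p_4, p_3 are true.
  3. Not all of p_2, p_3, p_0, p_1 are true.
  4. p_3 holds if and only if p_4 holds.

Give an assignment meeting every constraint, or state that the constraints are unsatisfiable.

p_0 = False, p_1 = False, p_2 = True, p_3 = False, p_4 = False

  (1) {p_4, p_3, p_2}: 1 true — exactly one ✓
  (2) {p_4, p_3}: 0/2 true — not all ✓
  (3) {p_2, p_3, p_0, p_1}: 1/4 true — not all ✓
  (4) p_3=F, p_4=F — same ✓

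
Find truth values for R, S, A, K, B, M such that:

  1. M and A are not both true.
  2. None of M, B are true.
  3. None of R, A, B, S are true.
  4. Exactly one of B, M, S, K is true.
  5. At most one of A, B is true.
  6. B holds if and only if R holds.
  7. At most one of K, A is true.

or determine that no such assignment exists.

R = False, S = False, A = False, K = True, B = False, M = False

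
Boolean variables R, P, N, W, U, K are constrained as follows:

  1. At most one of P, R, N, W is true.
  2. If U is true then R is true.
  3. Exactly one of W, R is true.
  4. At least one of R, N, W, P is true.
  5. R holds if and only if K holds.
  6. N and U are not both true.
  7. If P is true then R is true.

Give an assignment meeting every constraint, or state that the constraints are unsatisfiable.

R = False; P = False; N = False; W = True; U = False; K = False

  (1) {P, R, N, W}: 1 true — at most one ✓
  (2) U=F ⇒ R: vacuous ✓
  (3) {W, R}: 1 true — exactly one ✓
  (4) {R, N, W, P}: 1 true — at least one ✓
  (5) R=F, K=F — same ✓
  (6) N=F, U=F — not both ✓
  (7) P=F ⇒ R: vacuous ✓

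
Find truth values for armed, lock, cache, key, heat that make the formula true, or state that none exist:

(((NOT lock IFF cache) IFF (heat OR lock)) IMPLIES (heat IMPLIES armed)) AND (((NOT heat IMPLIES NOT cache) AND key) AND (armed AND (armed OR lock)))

armed = True, lock = True, cache = False, key = True, heat = False

  ((NOT lock IFF cache) IFF (heat OR lock)) IMPLIES (heat IMPLIES armed) = True
    (NOT lock IFF cache) IFF (heat OR lock) = True
      NOT lock IFF cache = True
        NOT lock = False
      heat OR lock = True
    heat IMPLIES armed = True
  ((NOT heat IMPLIES NOT cache) AND key) AND (armed AND (armed OR lock)) = True
    (NOT heat IMPLIES NOT cache) AND key = True
      NOT heat IMPLIES NOT cache = True
        NOT heat = True
        NOT cache = True
    armed AND (armed OR lock) = True
      armed OR lock = True
Both conjuncts True, so the formula holds.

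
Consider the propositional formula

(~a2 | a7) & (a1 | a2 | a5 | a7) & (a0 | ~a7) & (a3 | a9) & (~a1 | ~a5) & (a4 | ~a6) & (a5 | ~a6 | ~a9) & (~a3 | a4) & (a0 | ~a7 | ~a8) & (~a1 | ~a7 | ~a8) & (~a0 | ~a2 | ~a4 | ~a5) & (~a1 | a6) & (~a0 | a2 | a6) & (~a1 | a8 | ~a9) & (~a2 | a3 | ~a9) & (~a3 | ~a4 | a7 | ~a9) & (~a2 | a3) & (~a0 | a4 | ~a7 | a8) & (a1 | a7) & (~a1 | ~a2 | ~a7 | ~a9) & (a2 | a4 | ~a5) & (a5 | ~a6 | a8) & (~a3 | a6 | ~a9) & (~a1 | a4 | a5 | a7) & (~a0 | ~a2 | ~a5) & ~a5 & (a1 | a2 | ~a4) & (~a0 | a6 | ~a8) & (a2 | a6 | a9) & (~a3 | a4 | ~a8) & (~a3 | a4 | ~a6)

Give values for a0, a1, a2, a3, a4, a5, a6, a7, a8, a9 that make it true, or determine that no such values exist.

a0 = True; a1 = True; a2 = False; a3 = True; a4 = True; a5 = False; a6 = True; a7 = False; a8 = True; a9 = False

Unit clause (~a5) forces a5 = False.
Set a0 = True.
Set a1 = True.
  then (~a1 | a6) forces a6 = True.
  then (a5 | ~a6 | a8) forces a8 = True.
  then (a4 | ~a6) forces a4 = True.
  then (a5 | ~a6 | ~a9) forces a9 = False.
  then (~a1 | ~a7 | ~a8) forces a7 = False.
  then (~a2 | a7) forces a2 = False.
  then (a3 | a9) forces a3 = True.
All clauses satisfied.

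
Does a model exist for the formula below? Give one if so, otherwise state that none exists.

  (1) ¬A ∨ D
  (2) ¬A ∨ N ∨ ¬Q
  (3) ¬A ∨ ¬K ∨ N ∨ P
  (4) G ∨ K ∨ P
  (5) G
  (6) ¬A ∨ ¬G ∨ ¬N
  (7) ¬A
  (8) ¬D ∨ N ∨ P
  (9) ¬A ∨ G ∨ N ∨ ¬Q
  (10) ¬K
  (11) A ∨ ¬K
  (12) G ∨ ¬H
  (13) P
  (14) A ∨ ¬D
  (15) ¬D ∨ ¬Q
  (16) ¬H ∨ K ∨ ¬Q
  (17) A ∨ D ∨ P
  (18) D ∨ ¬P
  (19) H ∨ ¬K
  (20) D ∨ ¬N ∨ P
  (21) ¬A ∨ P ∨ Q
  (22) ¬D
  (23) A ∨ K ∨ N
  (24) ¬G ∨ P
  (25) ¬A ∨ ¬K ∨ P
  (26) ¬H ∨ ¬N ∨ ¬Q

UNSATISFIABLE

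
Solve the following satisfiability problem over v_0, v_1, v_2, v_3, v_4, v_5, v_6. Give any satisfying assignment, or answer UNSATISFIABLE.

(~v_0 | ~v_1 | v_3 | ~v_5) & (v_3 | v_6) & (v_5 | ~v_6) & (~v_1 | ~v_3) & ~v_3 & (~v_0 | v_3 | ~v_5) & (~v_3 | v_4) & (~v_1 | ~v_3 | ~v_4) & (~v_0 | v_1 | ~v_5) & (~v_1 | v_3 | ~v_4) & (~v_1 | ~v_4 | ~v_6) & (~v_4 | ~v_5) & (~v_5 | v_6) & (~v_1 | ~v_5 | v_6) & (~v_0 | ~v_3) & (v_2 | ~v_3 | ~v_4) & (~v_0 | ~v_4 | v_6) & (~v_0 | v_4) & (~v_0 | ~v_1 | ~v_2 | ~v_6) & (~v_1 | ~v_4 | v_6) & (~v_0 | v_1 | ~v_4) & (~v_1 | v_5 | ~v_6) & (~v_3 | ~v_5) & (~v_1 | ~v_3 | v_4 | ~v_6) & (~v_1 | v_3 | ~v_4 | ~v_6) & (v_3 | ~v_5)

Case v_3 = True:
  Clause (~v_3) is falsified — contradiction.
Case v_3 = False:
  (v_3 | v_6) forces v_6 = True.
  (v_5 | ~v_6) forces v_5 = True.
  Clause (v_3 | ~v_5) is falsified — contradiction.
Both cases fail, so the formula is unsatisfiable.

Unsatisfiable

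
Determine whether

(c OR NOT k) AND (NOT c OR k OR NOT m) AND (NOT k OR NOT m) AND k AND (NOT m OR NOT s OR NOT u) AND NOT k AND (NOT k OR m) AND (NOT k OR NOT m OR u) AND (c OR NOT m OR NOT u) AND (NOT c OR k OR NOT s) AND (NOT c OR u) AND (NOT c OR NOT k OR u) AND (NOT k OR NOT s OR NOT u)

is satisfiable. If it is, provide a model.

Unsatisfiable — no assignment works.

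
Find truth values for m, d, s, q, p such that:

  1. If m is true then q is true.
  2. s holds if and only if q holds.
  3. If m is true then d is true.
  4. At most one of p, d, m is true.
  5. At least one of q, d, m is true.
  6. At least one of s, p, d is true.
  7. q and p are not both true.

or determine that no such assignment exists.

m=F, d=T, s=F, q=F, p=F

  (1) m=F ⇒ q: vacuous ✓
  (2) s=F, q=F — same ✓
  (3) m=F ⇒ d: vacuous ✓
  (4) {p, d, m}: 1 true — at most one ✓
  (5) {q, d, m}: 1 true — at least one ✓
  (6) {s, p, d}: 1 true — at least one ✓
  (7) q=F, p=F — not both ✓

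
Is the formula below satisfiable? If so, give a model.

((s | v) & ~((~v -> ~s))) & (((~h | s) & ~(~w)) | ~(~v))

w = True; v = False; h = True; s = True

  (s | v) & ~((~v -> ~s)) = True
    s | v = True
    ~((~v -> ~s)) = True
      ~v -> ~s = False
        ~v = True
        ~s = False
  ((~h | s) & ~(~w)) | ~(~v) = True
    (~h | s) & ~(~w) = True
      ~h | s = True
        ~h = False
      ~(~w) = True
        ~w = False
    ~(~v) = False
      ~v = True
Both conjuncts True, so the formula holds.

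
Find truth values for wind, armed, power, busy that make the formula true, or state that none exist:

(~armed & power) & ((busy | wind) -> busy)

wind=F, armed=F, power=T, busy=F

  ~armed & power = True
    ~armed = True
  (busy | wind) -> busy = True
    busy | wind = False
Both conjuncts True, so the formula holds.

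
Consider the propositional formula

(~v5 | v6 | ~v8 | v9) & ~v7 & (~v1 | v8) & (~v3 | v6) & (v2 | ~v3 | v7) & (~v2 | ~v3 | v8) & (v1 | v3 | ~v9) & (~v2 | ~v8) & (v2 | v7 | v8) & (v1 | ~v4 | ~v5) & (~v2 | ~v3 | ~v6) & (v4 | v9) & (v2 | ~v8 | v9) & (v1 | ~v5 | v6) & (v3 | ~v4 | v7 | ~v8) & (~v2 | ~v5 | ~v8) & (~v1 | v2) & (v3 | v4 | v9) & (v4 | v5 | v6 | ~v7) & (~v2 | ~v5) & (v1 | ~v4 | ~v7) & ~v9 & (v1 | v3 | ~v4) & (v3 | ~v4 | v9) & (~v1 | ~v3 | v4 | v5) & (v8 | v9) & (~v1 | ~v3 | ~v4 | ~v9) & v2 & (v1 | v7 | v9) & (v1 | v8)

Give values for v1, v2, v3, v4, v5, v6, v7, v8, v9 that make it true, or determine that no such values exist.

Case v2 = True:
  (~v7) forces v7 = False.
  (~v2 | ~v8) forces v8 = False.
  (~v1 | v8) forces v1 = False.
  Clause (v1 | v8) is falsified — contradiction.
Case v2 = False:
  Clause (v2) is falsified — contradiction.
Both cases fail, so the formula is unsatisfiable.

UNSATISFIABLE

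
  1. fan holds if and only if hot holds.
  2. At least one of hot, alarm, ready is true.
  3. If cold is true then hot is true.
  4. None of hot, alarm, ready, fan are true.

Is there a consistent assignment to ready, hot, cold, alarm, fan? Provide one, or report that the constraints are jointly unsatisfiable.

No satisfying assignment exists.

Case ready = True:
  Constraint (4) is violated (ready=T) — contradiction.
Case ready = False:
  (4) forces hot = False.
  (1) with hot=F forces fan = False.
  (2) with hot=F, ready=F forces alarm = True.
  Constraint (4) is violated (alarm=T) — contradiction.
Both cases fail — unsatisfiable.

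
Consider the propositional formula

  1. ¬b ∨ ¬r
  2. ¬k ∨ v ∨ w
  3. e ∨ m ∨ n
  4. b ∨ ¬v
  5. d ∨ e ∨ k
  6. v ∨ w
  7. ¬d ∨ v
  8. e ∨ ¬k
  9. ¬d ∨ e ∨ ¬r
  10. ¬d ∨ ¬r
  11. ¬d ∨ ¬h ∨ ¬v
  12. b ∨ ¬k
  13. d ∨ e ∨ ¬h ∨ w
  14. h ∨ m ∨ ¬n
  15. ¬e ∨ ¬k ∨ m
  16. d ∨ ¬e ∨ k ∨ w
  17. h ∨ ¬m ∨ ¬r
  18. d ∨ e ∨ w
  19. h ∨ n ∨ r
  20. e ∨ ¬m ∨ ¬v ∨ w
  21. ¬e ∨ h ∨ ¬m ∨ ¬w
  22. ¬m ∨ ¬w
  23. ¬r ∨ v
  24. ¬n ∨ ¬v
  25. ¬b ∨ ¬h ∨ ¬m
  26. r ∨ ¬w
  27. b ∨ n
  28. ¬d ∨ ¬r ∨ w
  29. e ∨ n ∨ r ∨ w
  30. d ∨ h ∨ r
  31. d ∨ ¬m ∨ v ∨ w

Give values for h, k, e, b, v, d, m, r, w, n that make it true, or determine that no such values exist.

UNSATISFIABLE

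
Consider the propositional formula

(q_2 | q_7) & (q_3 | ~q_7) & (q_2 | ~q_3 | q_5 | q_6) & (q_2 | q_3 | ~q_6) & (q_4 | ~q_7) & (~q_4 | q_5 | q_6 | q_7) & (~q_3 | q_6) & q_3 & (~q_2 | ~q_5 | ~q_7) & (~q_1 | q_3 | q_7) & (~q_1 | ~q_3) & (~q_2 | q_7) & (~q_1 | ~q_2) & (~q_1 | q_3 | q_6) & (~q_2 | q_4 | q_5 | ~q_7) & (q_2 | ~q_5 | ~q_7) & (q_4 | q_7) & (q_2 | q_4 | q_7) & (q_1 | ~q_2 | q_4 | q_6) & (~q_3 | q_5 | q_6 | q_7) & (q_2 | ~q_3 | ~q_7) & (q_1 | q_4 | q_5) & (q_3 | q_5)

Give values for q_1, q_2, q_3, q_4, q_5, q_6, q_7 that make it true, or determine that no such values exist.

q_1 = False, q_2 = True, q_3 = True, q_4 = True, q_5 = False, q_6 = True, q_7 = True

Unit clause (q_3) forces q_3 = True.
In (~q_1 | ~q_3) only ~q_1 is left, so q_1 = False.
In (~q_3 | q_6) only q_6 is left, so q_6 = True.
Try q_2 = False:
  (q_2 | q_7) forces q_7 = True.
  clause (q_2 | ~q_3 | ~q_7) is falsified — backtrack.
So q_2 = True.
  then (~q_2 | q_7) forces q_7 = True.
  then (q_4 | ~q_7) forces q_4 = True.
  then (~q_2 | ~q_5 | ~q_7) forces q_5 = False.
All clauses satisfied.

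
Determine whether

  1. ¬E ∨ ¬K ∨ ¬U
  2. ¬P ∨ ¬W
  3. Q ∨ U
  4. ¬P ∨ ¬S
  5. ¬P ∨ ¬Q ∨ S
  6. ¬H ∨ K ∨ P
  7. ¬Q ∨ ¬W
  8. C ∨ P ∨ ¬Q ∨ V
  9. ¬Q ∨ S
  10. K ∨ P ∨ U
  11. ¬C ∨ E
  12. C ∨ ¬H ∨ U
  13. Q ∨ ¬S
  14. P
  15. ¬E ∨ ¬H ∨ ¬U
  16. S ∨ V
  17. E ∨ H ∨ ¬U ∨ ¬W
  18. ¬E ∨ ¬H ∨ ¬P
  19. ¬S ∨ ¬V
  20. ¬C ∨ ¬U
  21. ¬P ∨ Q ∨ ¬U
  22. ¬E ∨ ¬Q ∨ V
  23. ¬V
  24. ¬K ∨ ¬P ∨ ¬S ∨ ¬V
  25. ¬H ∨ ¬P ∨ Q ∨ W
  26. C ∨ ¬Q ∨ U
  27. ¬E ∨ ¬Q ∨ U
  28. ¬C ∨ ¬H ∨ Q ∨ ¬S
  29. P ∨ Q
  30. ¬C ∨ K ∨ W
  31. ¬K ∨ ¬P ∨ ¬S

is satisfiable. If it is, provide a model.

Unsatisfiable

Case V = True:
  Clause (¬V) is falsified — contradiction.
Case V = False:
  (P) forces P = True.
  (¬P ∨ ¬W) forces W = False.
  (¬P ∨ ¬S) forces S = False.
  Clause (S ∨ V) is falsified — contradiction.
Both cases fail, so the formula is unsatisfiable.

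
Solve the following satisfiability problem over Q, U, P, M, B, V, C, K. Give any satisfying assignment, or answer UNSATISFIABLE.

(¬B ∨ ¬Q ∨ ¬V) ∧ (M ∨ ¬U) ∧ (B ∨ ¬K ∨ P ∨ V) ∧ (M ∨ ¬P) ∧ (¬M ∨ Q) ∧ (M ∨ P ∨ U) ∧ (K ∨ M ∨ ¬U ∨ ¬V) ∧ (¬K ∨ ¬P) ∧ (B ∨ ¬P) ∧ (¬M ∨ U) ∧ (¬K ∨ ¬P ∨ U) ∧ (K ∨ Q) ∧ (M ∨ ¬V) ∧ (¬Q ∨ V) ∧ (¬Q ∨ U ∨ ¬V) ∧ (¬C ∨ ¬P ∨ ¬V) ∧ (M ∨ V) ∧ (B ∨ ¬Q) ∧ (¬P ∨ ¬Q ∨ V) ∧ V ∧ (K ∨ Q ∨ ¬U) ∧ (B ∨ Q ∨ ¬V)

The formula is unsatisfiable.

Case V = True:
  (M ∨ ¬V) forces M = True.
  (¬M ∨ Q) forces Q = True.
  (¬B ∨ ¬Q ∨ ¬V) forces B = False.
  Clause (B ∨ ¬Q) is falsified — contradiction.
Case V = False:
  Clause (V) is falsified — contradiction.
Both cases fail, so the formula is unsatisfiable.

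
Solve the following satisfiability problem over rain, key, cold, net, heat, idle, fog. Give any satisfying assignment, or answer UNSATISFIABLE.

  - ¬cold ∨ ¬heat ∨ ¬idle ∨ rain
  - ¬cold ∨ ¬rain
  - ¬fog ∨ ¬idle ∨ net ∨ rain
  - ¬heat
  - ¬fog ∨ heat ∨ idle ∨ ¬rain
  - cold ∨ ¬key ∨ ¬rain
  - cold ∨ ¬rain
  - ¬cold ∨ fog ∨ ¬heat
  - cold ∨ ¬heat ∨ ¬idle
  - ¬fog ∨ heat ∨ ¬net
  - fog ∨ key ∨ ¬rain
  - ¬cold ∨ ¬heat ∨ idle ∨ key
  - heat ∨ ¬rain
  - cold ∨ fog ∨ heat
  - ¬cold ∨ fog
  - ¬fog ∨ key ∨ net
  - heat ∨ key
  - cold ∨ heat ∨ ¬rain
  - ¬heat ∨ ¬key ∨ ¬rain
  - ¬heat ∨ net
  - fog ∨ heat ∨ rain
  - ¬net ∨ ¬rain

rain = False, key = True, cold = True, net = False, heat = False, idle = False, fog = True

Unit clause (¬heat) forces heat = False.
In (heat ∨ ¬rain) only ¬rain is left, so rain = False.
In (heat ∨ key) only key is left, so key = True.
In (fog ∨ heat ∨ rain) only fog is left, so fog = True.
In (¬fog ∨ heat ∨ ¬net) only ¬net is left, so net = False.
In (¬fog ∨ ¬idle ∨ net ∨ rain) only ¬idle is left, so idle = False.
Set cold = True.
All clauses satisfied.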